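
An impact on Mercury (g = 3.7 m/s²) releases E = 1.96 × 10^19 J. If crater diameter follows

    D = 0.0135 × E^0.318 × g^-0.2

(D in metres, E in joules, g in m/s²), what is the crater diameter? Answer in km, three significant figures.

D ≈ 14.2 km

E^0.318 = (1.96 × 10^19)^0.318 = 1.364 × 10^6
g^-0.2 = 3.7^-0.2 = 0.7698
D = 0.0135 × 1.364 × 10^6 × 0.7698 = 14175 m
   = 14.18 km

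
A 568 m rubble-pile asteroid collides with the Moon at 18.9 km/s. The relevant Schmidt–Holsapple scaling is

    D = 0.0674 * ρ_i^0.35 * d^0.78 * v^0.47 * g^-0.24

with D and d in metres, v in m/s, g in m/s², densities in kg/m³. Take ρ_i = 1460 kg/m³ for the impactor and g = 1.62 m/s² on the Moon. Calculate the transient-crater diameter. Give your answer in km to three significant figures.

D ≈ 11.1 km

In SI units: v = 18900 m/s.
ρ_i^0.35 = 1460^0.35 = 12.81
d^0.78 = 568^0.78 = 140.7
v^0.47 = 18900^0.47 = 102.3
g^-0.24 = 1.62^-0.24 = 0.8907
D = 0.0674 × 12.81 × 140.7 × 102.3 × 0.8907 = 11069 m
   = 11.07 km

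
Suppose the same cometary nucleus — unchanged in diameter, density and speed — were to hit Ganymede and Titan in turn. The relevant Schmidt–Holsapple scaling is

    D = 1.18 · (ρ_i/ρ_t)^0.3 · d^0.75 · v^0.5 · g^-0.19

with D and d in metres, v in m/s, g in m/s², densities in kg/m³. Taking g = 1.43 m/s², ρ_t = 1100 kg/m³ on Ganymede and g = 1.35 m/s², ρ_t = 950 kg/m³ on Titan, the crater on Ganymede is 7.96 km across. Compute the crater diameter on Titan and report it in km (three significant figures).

D ≈ 8.41 km

The impactor-only factors (d, v, ρ_i) cancel in the ratio, leaving D_Titan/D_Ganymede = (g_Titan/g_Ganymede)^-0.19 · (ρ_t,Ganymede/ρ_t,Titan)^0.3.
(1.35/1.43)^-0.19 = 0.9441^-0.19 = 1.011
(1100/950)^0.3 = 1.158^0.3 = 1.045
Ratio = 1.011 × 1.045 = 1.056
D_Titan = 1.056 × 7.96 km = 8.41 km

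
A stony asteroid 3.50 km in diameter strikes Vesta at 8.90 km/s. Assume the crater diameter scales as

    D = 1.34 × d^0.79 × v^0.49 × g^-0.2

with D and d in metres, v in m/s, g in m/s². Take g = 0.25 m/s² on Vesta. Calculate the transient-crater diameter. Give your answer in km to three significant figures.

In SI units: d = 3500 m, v = 8900 m/s.
d^0.79 = 3500^0.79 = 630.7
v^0.49 = 8900^0.49 = 86.14
g^-0.2 = 0.25^-0.2 = 1.320
D = 1.34 × 630.7 × 86.14 × 1.320 = 96096 m
   = 96.10 km

D ≈ 96.1 km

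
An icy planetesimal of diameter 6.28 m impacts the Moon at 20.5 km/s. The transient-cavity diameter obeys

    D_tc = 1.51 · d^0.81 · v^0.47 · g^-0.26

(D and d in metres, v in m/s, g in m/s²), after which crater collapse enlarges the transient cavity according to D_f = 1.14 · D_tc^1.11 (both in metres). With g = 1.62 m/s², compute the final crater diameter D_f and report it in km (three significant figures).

D_f ≈ 1.45 km

v = 20500 m/s.
d^0.81 = 6.28^0.81 = 4.429
v^0.47 = 20500^0.47 = 106.3
g^-0.26 = 1.62^-0.26 = 0.8821
D_tc = 1.51 × 4.429 × 106.3 × 0.8821 = 627.1 m
D_f = 1.14 × (627.1)^1.11 = 1452 m
     = 1.452 km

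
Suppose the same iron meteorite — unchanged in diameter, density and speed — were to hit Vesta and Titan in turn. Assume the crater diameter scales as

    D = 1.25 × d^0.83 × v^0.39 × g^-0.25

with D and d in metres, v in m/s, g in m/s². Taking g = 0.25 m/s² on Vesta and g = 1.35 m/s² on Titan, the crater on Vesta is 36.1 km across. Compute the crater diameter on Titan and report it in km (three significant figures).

All impactor-dependent factors cancel in the ratio, leaving D_Titan/D_Vesta = (g_Titan/g_Vesta)^-0.25.
(1.35/0.25)^-0.25 = 5.400^-0.25 = 0.6560
D_Titan = 0.6560 × 36.1 km = 23.7 km

D ≈ 23.7 km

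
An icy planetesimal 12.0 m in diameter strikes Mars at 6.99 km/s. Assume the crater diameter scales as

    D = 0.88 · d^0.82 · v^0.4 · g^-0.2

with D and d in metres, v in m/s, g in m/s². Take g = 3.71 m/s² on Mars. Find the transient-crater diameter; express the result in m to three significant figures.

In SI units: v = 6990 m/s.
d^0.82 = 12^0.82 = 7.672
v^0.4 = 6990^0.4 = 34.50
g^-0.2 = 3.71^-0.2 = 0.7694
D = 0.88 × 7.672 × 34.50 × 0.7694 = 179.2 m

D ≈ 179 m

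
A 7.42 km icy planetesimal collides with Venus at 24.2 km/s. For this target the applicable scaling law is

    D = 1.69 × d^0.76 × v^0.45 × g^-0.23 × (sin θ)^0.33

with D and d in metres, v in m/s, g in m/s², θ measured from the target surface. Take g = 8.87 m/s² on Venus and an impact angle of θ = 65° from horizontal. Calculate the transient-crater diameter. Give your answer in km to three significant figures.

In SI units: d = 7420 m, v = 24200 m/s.
d^0.76 = 7420^0.76 = 874.0
v^0.45 = 24200^0.45 = 93.91
g^-0.23 = 8.87^-0.23 = 0.6053
(sin 65°)^0.33 = 0.9063^0.33 = 0.9681
D = 1.69 × 874.0 × 93.91 × 0.6053 × 0.9681 = 81283 m
   = 81.28 km

D ≈ 81.3 km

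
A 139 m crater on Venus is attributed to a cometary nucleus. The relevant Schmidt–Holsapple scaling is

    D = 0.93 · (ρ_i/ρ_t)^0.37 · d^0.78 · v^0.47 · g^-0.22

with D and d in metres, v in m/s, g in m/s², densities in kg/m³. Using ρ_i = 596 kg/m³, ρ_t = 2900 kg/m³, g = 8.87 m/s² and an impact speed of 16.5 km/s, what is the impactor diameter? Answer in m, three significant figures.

d ≈ 6.92 m

Rearranging for d: d = [D / (0.93 · (596/2900)^0.37 · 16500^0.47 · 8.87^-0.22)]^(1/0.78).
(596/2900)^0.37 = 0.5569
16500^0.47 = 95.99
8.87^-0.22 = 0.6187
Denominator = 0.93 × 0.5569 × 95.99 × 0.6187 = 30.76
D / 30.76 = 139 / 30.76 = 4.519
d = 4.519^(1/0.78) = 4.519^1.2821 = 6.916 m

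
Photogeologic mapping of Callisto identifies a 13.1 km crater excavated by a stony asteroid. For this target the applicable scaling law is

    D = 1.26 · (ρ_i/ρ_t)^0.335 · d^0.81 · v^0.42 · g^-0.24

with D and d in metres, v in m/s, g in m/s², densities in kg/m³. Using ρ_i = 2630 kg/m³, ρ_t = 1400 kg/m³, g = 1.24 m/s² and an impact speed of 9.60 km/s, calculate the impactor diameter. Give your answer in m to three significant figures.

d ≈ 644 m

Rearranging for d: d = [D / (1.26 · (2630/1400)^0.335 · 9600^0.42 · 1.24^-0.24)]^(1/0.81).
D = 13100 m.
(2630/1400)^0.335 = 1.235
9600^0.42 = 47.05
1.24^-0.24 = 0.9497
Denominator = 1.26 × 1.235 × 47.05 × 0.9497 = 69.53
D / 69.53 = 13100 / 69.53 = 188.4
d = 188.4^(1/0.81) = 188.4^1.2346 = 643.9 m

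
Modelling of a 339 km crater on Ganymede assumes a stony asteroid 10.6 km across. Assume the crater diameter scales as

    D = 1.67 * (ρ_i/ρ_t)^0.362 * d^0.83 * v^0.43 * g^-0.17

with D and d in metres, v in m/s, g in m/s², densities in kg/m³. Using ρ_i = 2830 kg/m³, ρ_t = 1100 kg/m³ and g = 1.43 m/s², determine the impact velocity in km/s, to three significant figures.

v ≈ 19.5 km/s

Rearranging for v: v = [D / (1.67 · (2830/1100)^0.362 · 10600^0.83 · 1.43^-0.17)]^(1/0.43).
D = 339000 m.
(2830/1100)^0.362 = 1.408
10600^0.83 = 2193
1.43^-0.17 = 0.9410
Denominator = 1.67 × 1.408 × 2193 × 0.9410 = 4852
D / 4852 = 339000 / 4852 = 69.87
v = 69.87^(1/0.43) = 69.87^2.3256 = 19457 m/s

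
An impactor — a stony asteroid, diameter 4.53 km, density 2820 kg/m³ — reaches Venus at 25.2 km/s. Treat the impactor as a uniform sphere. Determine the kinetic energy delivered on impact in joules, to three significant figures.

d = 4530 m; v = 25200 m/s.
Mass m = (π/6) ρ d³ = (π/6) × 2820 × (4530)³ = 1.373 × 10^14 kg
E = ½ m v² = 0.5 × 1.373 × 10^14 × (25200)² = 4.360 × 10^22 J

E ≈ 4.36 × 10^22 J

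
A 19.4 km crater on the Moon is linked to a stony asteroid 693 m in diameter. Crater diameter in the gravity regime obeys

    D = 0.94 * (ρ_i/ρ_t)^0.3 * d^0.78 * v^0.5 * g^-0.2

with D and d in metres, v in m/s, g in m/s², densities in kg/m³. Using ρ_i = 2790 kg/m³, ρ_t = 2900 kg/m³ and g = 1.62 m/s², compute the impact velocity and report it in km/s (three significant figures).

v ≈ 19.6 km/s

Rearranging for v: v = [D / (0.94 · (2790/2900)^0.3 · 693^0.78 · 1.62^-0.2)]^(1/0.5).
D = 19400 m.
(2790/2900)^0.3 = 0.9885
693^0.78 = 164.4
1.62^-0.2 = 0.9080
Denominator = 0.94 × 0.9885 × 164.4 × 0.9080 = 138.7
D / 138.7 = 19400 / 138.7 = 139.9
v = 139.9^(1/0.5) = 139.9^2 = 19572 m/s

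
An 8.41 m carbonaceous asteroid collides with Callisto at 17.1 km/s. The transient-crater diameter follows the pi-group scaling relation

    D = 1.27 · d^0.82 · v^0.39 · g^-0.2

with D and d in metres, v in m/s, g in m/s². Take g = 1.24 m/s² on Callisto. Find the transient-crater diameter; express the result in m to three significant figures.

D ≈ 312 m

In SI units: v = 17100 m/s.
d^0.82 = 8.41^0.82 = 5.732
v^0.39 = 17100^0.39 = 44.76
g^-0.2 = 1.24^-0.2 = 0.9579
D = 1.27 × 5.732 × 44.76 × 0.9579 = 312.1 m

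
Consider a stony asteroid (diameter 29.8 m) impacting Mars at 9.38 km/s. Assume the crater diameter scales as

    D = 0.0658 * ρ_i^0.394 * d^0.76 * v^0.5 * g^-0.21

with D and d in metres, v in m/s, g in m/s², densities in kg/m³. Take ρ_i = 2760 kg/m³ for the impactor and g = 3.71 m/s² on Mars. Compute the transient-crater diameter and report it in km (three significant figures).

In SI units: v = 9380 m/s.
ρ_i^0.394 = 2760^0.394 = 22.68
d^0.76 = 29.8^0.76 = 13.19
v^0.5 = 9380^0.5 = 96.85
g^-0.21 = 3.71^-0.21 = 0.7593
D = 0.0658 × 22.68 × 13.19 × 96.85 × 0.7593 = 1448 m
   = 1.448 km

D ≈ 1.45 km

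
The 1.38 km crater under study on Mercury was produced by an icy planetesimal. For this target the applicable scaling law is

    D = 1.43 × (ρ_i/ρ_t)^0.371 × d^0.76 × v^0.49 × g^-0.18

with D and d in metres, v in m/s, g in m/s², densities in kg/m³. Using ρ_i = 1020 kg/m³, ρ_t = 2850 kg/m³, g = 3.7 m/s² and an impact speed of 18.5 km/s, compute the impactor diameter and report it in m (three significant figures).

d ≈ 33.7 m

Rearranging for d: d = [D / (1.43 · (1020/2850)^0.371 · 18500^0.49 · 3.7^-0.18)]^(1/0.76).
D = 1380 m.
(1020/2850)^0.371 = 0.6830
18500^0.49 = 123.3
3.7^-0.18 = 0.7902
Denominator = 1.43 × 0.6830 × 123.3 × 0.7902 = 95.16
D / 95.16 = 1380 / 95.16 = 14.50
d = 14.50^(1/0.76) = 14.50^1.3158 = 33.74 m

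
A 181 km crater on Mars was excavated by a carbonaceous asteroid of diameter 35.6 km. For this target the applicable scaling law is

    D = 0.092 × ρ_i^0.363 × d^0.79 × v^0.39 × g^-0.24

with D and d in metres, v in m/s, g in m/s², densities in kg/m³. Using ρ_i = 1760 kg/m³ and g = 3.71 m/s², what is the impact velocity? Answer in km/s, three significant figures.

Rearranging for v: v = [D / (0.092 · 1760^0.363 · 35600^0.79 · 3.71^-0.24)]^(1/0.39).
D = 181000 m.
1760^0.363 = 15.07
35600^0.79 = 3941
3.71^-0.24 = 0.7300
Denominator = 0.092 × 15.07 × 3941 × 0.7300 = 3989
D / 3989 = 181000 / 3989 = 45.37
v = 45.37^(1/0.39) = 45.37^2.5641 = 17706 m/s

v ≈ 17.7 km/s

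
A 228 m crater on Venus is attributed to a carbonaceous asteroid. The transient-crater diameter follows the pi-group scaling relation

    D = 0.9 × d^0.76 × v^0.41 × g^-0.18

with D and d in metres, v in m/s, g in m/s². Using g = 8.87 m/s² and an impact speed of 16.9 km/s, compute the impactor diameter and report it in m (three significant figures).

d ≈ 12.8 m

Rearranging for d: d = [D / (0.9 · 16900^0.41 · 8.87^-0.18)]^(1/0.76).
16900^0.41 = 54.13
8.87^-0.18 = 0.6751
Denominator = 0.9 × 54.13 × 0.6751 = 32.89
D / 32.89 = 228 / 32.89 = 6.932
d = 6.932^(1/0.76) = 6.932^1.3158 = 12.78 m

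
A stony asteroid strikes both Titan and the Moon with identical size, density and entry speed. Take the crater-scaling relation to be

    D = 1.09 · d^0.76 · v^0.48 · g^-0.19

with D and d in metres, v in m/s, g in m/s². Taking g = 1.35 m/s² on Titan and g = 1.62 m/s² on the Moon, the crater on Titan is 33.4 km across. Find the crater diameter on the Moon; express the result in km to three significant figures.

D ≈ 32.3 km

All impactor-dependent factors cancel in the ratio, leaving D_Moon/D_Titan = (g_Moon/g_Titan)^-0.19.
(1.62/1.35)^-0.19 = 1.200^-0.19 = 0.9660
D_Moon = 0.9660 × 33.4 km = 32.3 km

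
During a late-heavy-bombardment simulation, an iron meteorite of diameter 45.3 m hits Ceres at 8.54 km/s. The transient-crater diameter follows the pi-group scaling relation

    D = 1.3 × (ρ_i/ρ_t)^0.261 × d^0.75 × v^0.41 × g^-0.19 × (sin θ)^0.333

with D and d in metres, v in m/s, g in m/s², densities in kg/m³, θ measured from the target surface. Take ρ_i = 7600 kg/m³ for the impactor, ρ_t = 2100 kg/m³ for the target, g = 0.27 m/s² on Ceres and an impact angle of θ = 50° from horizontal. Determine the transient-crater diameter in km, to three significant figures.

In SI units: v = 8540 m/s.
(ρ_i/ρ_t)^0.261 = (7600/2100)^0.261 = 1.399
d^0.75 = 45.3^0.75 = 17.46
v^0.41 = 8540^0.41 = 40.92
g^-0.19 = 0.27^-0.19 = 1.282
(sin 50°)^0.333 = 0.7660^0.333 = 0.9151
D = 1.3 × 1.399 × 17.46 × 40.92 × 1.282 × 0.9151 = 1524 m
   = 1.524 km

D ≈ 1.52 km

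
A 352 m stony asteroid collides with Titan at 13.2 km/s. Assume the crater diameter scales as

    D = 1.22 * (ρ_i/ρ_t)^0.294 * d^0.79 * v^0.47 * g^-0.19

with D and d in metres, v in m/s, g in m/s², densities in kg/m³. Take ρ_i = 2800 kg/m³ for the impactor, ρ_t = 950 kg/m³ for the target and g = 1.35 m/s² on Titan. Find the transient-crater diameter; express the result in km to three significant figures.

In SI units: v = 13200 m/s.
(ρ_i/ρ_t)^0.294 = (2800/950)^0.294 = 1.374
d^0.79 = 352^0.79 = 102.7
v^0.47 = 13200^0.47 = 86.43
g^-0.19 = 1.35^-0.19 = 0.9446
D = 1.22 × 1.374 × 102.7 × 86.43 × 0.9446 = 14055 m
   = 14.05 km

D ≈ 14.1 km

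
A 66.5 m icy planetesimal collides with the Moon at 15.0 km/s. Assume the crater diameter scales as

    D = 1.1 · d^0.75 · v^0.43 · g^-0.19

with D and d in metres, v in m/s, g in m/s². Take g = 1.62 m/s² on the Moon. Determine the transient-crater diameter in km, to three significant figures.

In SI units: v = 15000 m/s.
d^0.75 = 66.5^0.75 = 23.29
v^0.43 = 15000^0.43 = 62.48
g^-0.19 = 1.62^-0.19 = 0.9124
D = 1.1 × 23.29 × 62.48 × 0.9124 = 1460 m
   = 1.460 km

D ≈ 1.46 km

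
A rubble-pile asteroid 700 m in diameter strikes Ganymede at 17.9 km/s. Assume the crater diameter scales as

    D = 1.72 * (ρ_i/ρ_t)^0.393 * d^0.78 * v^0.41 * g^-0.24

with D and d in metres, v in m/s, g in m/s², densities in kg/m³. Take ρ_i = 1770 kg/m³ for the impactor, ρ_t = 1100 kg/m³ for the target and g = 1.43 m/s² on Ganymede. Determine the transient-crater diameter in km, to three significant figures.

D ≈ 17.5 km

In SI units: v = 17900 m/s.
(ρ_i/ρ_t)^0.393 = (1770/1100)^0.393 = 1.206
d^0.78 = 700^0.78 = 165.6
v^0.41 = 17900^0.41 = 55.42
g^-0.24 = 1.43^-0.24 = 0.9177
D = 1.72 × 1.206 × 165.6 × 55.42 × 0.9177 = 17470 m
   = 17.47 km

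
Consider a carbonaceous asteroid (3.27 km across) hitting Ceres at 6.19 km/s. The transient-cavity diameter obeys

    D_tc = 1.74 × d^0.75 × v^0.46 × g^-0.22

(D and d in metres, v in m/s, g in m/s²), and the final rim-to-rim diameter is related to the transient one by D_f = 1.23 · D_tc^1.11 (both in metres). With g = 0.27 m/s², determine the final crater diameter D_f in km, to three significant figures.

D_f ≈ 228 km

In SI: d = 3270 m, v = 6190 m/s.
d^0.75 = 3270^0.75 = 432.4
v^0.46 = 6190^0.46 = 55.49
g^-0.22 = 0.27^-0.22 = 1.334
D_tc = 1.74 × 432.4 × 55.49 × 1.334 = 55690 m
D_f = 1.23 × (55690)^1.11 = 2.279 × 10^5 m
     = 227.9 km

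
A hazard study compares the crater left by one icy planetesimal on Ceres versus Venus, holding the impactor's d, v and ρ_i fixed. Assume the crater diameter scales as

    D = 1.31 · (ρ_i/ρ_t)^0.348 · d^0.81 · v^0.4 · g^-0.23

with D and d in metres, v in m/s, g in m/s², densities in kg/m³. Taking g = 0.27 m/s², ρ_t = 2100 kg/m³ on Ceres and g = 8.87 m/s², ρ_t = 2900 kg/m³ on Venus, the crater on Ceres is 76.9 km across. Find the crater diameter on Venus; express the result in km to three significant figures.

D ≈ 30.8 km

The impactor-only factors (d, v, ρ_i) cancel in the ratio, leaving D_Venus/D_Ceres = (g_Venus/g_Ceres)^-0.23 · (ρ_t,Ceres/ρ_t,Venus)^0.348.
(8.87/0.27)^-0.23 = 32.85^-0.23 = 0.4479
(2100/2900)^0.348 = 0.7241^0.348 = 0.8937
Ratio = 0.4479 × 0.8937 = 0.4003
D_Venus = 0.4003 × 76.9 km = 30.8 km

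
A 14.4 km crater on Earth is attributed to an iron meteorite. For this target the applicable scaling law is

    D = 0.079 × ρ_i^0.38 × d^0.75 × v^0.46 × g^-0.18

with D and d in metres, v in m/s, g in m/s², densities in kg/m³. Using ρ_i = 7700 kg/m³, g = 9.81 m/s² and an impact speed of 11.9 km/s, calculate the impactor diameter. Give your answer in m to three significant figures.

d ≈ 607 m

Rearranging for d: d = [D / (0.079 · 7700^0.38 · 11900^0.46 · 9.81^-0.18)]^(1/0.75).
D = 14400 m.
7700^0.38 = 29.98
11900^0.46 = 74.95
9.81^-0.18 = 0.6630
Denominator = 0.079 × 29.98 × 74.95 × 0.6630 = 117.7
D / 117.7 = 14400 / 117.7 = 122.3
d = 122.3^(1/0.75) = 122.3^1.3333 = 607.0 m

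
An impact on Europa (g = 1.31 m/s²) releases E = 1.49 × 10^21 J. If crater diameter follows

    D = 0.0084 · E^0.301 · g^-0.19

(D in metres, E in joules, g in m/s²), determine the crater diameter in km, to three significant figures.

E^0.301 = (1.49 × 10^21)^0.301 = 2.361 × 10^6
g^-0.19 = 1.31^-0.19 = 0.9500
D = 0.0084 × 2.361 × 10^6 × 0.9500 = 18841 m
   = 18.84 km

D ≈ 18.8 km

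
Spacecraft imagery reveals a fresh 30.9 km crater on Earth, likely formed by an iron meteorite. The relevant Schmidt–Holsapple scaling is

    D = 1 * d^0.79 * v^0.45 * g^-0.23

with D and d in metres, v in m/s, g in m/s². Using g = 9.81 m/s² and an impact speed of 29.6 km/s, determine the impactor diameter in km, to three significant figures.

Rearranging for d: d = [D / (1 · 29600^0.45 · 9.81^-0.23)]^(1/0.79).
D = 30900 m.
29600^0.45 = 102.8
9.81^-0.23 = 0.5914
Denominator = 1 × 102.8 × 0.5914 = 60.80
D / 60.80 = 30900 / 60.80 = 508.2
d = 508.2^(1/0.79) = 508.2^1.2658 = 2663 m

d ≈ 2.66 km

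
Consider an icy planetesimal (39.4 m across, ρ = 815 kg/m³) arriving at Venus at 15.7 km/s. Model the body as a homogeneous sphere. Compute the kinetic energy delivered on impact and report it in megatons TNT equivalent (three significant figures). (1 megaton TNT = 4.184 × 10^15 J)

v = 15700 m/s.
Mass m = (π/6) ρ d³ = (π/6) × 815 × (39.4)³ = 2.610 × 10^7 kg
E = ½ m v² = 0.5 × 2.610 × 10^7 × (15700)² = 3.217 × 10^15 J
   = 3.217 × 10^15 / 4.184×10^15 = 0.7689 Mt

E ≈ 0.769 Mt TNT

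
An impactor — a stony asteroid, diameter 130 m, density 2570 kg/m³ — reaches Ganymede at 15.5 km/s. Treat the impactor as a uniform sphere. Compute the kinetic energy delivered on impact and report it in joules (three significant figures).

E ≈ 3.55 × 10^17 J

v = 15500 m/s.
Mass m = (π/6) ρ d³ = (π/6) × 2570 × (130)³ = 2.956 × 10^9 kg
E = ½ m v² = 0.5 × 2.956 × 10^9 × (15500)² = 3.551 × 10^17 J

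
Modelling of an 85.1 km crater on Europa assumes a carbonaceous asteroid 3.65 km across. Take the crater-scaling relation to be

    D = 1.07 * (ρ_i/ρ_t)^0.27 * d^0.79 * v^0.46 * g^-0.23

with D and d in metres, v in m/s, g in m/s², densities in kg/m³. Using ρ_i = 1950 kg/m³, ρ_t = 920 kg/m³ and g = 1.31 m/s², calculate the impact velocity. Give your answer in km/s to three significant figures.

Rearranging for v: v = [D / (1.07 · (1950/920)^0.27 · 3650^0.79 · 1.31^-0.23)]^(1/0.46).
D = 85100 m.
(1950/920)^0.27 = 1.225
3650^0.79 = 651.9
1.31^-0.23 = 0.9398
Denominator = 1.07 × 1.225 × 651.9 × 0.9398 = 803.0
D / 803.0 = 85100 / 803.0 = 106.0
v = 106.0^(1/0.46) = 106.0^2.1739 = 25282 m/s

v ≈ 25.3 km/s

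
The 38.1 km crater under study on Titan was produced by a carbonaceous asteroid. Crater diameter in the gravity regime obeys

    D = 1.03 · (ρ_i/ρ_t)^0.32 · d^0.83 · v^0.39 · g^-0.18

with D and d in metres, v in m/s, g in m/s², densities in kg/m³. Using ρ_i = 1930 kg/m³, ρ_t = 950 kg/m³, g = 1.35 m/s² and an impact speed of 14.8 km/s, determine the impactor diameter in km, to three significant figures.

d ≈ 2.84 km

Rearranging for d: d = [D / (1.03 · (1930/950)^0.32 · 14800^0.39 · 1.35^-0.18)]^(1/0.83).
D = 38100 m.
(1930/950)^0.32 = 1.255
14800^0.39 = 42.31
1.35^-0.18 = 0.9474
Denominator = 1.03 × 1.255 × 42.31 × 0.9474 = 51.82
D / 51.82 = 38100 / 51.82 = 735.2
d = 735.2^(1/0.83) = 735.2^1.2048 = 2841 m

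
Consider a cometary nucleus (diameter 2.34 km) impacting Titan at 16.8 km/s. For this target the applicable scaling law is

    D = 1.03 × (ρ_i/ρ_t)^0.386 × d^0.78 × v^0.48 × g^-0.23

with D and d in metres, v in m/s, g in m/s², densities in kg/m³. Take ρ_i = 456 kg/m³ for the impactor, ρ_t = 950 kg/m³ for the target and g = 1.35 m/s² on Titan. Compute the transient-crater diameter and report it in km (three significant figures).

D ≈ 32.8 km

In SI units: d = 2340 m, v = 16800 m/s.
(ρ_i/ρ_t)^0.386 = (456/950)^0.386 = 0.7533
d^0.78 = 2340^0.78 = 424.6
v^0.48 = 16800^0.48 = 106.7
g^-0.23 = 1.35^-0.23 = 0.9333
D = 1.03 × 0.7533 × 424.6 × 106.7 × 0.9333 = 32807 m
   = 32.81 km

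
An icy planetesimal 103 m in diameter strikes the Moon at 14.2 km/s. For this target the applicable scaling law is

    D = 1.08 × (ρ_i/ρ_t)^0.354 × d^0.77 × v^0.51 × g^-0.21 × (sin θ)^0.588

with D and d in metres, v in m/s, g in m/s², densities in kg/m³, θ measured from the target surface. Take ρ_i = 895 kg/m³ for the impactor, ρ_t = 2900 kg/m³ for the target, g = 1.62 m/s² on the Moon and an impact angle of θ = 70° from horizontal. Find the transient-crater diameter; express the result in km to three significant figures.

D ≈ 2.89 km

In SI units: v = 14200 m/s.
(ρ_i/ρ_t)^0.354 = (895/2900)^0.354 = 0.6596
d^0.77 = 103^0.77 = 35.47
v^0.51 = 14200^0.51 = 131.1
g^-0.21 = 1.62^-0.21 = 0.9037
(sin 70°)^0.588 = 0.9397^0.588 = 0.9641
D = 1.08 × 0.6596 × 35.47 × 131.1 × 0.9037 × 0.9641 = 2886 m
   = 2.886 km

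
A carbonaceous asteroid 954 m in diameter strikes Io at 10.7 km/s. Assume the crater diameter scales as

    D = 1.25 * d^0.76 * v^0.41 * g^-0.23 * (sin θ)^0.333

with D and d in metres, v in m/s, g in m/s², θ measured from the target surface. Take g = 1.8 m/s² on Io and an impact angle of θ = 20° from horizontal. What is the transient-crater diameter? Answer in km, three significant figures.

In SI units: v = 10700 m/s.
d^0.76 = 954^0.76 = 183.8
v^0.41 = 10700^0.41 = 44.88
g^-0.23 = 1.8^-0.23 = 0.8735
(sin 20°)^0.333 = 0.3420^0.333 = 0.6996
D = 1.25 × 183.8 × 44.88 × 0.8735 × 0.6996 = 6301 m
   = 6.301 km

D ≈ 6.30 km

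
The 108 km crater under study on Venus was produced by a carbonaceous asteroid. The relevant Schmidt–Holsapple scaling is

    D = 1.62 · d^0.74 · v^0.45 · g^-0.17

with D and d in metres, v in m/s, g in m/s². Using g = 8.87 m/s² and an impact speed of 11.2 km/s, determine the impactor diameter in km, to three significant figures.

Rearranging for d: d = [D / (1.62 · 11200^0.45 · 8.87^-0.17)]^(1/0.74).
D = 108000 m.
11200^0.45 = 66.40
8.87^-0.17 = 0.6900
Denominator = 1.62 × 66.40 × 0.6900 = 74.22
D / 74.22 = 108000 / 74.22 = 1455
d = 1455^(1/0.74) = 1455^1.3514 = 18806 m

d ≈ 18.8 km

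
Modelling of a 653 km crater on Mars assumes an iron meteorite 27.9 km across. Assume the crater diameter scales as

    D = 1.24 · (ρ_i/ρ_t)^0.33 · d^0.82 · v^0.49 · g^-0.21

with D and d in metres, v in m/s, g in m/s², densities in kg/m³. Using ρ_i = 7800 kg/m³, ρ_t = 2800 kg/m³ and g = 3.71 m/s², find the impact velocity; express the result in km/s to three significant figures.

Rearranging for v: v = [D / (1.24 · (7800/2800)^0.33 · 27900^0.82 · 3.71^-0.21)]^(1/0.49).
D = 653000 m.
(7800/2800)^0.33 = 1.402
27900^0.82 = 4420
3.71^-0.21 = 0.7593
Denominator = 1.24 × 1.402 × 4420 × 0.7593 = 5835
D / 5835 = 653000 / 5835 = 111.9
v = 111.9^(1/0.49) = 111.9^2.0408 = 15179 m/s

v ≈ 15.2 km/s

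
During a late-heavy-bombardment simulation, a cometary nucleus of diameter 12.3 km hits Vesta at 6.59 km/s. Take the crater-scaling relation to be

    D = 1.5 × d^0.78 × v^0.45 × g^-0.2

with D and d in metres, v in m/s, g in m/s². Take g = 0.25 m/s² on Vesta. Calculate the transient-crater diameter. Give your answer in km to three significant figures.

D ≈ 160 km

In SI units: d = 12300 m, v = 6590 m/s.
d^0.78 = 12300^0.78 = 1549
v^0.45 = 6590^0.45 = 52.30
g^-0.2 = 0.25^-0.2 = 1.320
D = 1.5 × 1549 × 52.30 × 1.320 = 1.604 × 10^5 m
   = 160.4 km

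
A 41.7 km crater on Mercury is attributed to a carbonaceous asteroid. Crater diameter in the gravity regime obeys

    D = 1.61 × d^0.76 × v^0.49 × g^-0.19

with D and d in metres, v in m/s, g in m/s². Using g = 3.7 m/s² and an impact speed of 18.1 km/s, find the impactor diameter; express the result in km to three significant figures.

Rearranging for d: d = [D / (1.61 · 18100^0.49 · 3.7^-0.19)]^(1/0.76).
D = 41700 m.
18100^0.49 = 122.0
3.7^-0.19 = 0.7799
Denominator = 1.61 × 122.0 × 0.7799 = 153.2
D / 153.2 = 41700 / 153.2 = 272.2
d = 272.2^(1/0.76) = 272.2^1.3158 = 1599 m

d ≈ 1.60 km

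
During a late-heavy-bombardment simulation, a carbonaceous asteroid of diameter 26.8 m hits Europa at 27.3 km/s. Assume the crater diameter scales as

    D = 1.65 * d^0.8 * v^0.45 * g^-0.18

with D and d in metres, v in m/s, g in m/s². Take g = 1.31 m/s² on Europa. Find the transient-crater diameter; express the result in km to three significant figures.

In SI units: v = 27300 m/s.
d^0.8 = 26.8^0.8 = 13.88
v^0.45 = 27300^0.45 = 99.15
g^-0.18 = 1.31^-0.18 = 0.9526
D = 1.65 × 13.88 × 99.15 × 0.9526 = 2163 m
   = 2.163 km

D ≈ 2.16 km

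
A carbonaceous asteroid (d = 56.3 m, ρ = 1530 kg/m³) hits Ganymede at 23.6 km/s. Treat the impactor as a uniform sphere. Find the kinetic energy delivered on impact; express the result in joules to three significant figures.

E ≈ 3.98 × 10^16 J

v = 23600 m/s.
Mass m = (π/6) ρ d³ = (π/6) × 1530 × (56.3)³ = 1.430 × 10^8 kg
E = ½ m v² = 0.5 × 1.430 × 10^8 × (23600)² = 3.982 × 10^16 J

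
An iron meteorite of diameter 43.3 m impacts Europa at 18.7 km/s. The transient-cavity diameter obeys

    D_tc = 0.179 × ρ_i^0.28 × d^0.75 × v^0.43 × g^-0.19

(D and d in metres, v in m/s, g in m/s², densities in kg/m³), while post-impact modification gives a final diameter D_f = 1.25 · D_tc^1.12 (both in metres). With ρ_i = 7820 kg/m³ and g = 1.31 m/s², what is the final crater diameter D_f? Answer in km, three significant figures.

D_f ≈ 7.73 km

v = 18700 m/s.
ρ_i^0.28 = 7820^0.28 = 12.31
d^0.75 = 43.3^0.75 = 16.88
v^0.43 = 18700^0.43 = 68.69
g^-0.19 = 1.31^-0.19 = 0.9500
D_tc = 0.179 × 12.31 × 16.88 × 68.69 × 0.9500 = 2427 m
D_f = 1.25 × (2427)^1.12 = 7730 m
     = 7.730 km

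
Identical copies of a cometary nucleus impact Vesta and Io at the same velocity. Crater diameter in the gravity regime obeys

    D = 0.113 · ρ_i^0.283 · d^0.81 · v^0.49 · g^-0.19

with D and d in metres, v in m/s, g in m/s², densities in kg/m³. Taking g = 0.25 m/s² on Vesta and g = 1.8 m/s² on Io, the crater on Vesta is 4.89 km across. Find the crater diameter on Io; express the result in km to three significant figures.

D ≈ 3.36 km

All impactor-dependent factors cancel in the ratio, leaving D_Io/D_Vesta = (g_Io/g_Vesta)^-0.19.
(1.8/0.25)^-0.19 = 7.200^-0.19 = 0.6872
D_Io = 0.6872 × 4.89 km = 3.36 km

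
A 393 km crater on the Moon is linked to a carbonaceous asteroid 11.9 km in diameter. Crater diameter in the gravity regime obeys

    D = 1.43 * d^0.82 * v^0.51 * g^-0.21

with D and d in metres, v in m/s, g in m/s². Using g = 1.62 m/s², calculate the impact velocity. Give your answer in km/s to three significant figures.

Rearranging for v: v = [D / (1.43 · 11900^0.82 · 1.62^-0.21)]^(1/0.51).
D = 393000 m.
11900^0.82 = 2198
1.62^-0.21 = 0.9037
Denominator = 1.43 × 2198 × 0.9037 = 2840
D / 2840 = 393000 / 2840 = 138.4
v = 138.4^(1/0.51) = 138.4^1.9608 = 15788 m/s

v ≈ 15.8 km/s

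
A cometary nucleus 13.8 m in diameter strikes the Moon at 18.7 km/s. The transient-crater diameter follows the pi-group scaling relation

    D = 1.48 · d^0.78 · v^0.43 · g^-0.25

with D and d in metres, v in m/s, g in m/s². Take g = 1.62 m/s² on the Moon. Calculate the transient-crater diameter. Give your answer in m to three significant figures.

In SI units: v = 18700 m/s.
d^0.78 = 13.8^0.78 = 7.747
v^0.43 = 18700^0.43 = 68.69
g^-0.25 = 1.62^-0.25 = 0.8864
D = 1.48 × 7.747 × 68.69 × 0.8864 = 698.1 m

D ≈ 698 m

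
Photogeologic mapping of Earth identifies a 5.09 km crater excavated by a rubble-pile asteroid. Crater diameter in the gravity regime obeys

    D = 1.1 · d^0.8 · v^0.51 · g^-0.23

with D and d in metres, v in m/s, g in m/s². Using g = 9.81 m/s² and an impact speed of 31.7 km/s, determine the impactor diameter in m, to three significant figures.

Rearranging for d: d = [D / (1.1 · 31700^0.51 · 9.81^-0.23)]^(1/0.8).
D = 5090 m.
31700^0.51 = 197.5
9.81^-0.23 = 0.5914
Denominator = 1.1 × 197.5 × 0.5914 = 128.5
D / 128.5 = 5090 / 128.5 = 39.61
d = 39.61^(1/0.8) = 39.61^1.25 = 99.37 m

d ≈ 99.4 m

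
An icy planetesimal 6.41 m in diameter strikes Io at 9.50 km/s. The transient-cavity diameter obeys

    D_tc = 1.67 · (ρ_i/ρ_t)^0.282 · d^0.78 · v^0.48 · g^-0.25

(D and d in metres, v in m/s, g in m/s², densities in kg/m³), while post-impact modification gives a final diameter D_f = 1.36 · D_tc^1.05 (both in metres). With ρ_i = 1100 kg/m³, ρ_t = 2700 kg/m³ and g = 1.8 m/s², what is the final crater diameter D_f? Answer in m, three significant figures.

v = 9500 m/s.
(ρ_i/ρ_t)^0.282 = (1100/2700)^0.282 = 0.7763
d^0.78 = 6.41^0.78 = 4.259
v^0.48 = 9500^0.48 = 81.15
g^-0.25 = 1.8^-0.25 = 0.8633
D_tc = 1.67 × 0.7763 × 4.259 × 81.15 × 0.8633 = 386.8 m
D_f = 1.36 × (386.8)^1.05 = 708.6 m

D_f ≈ 709 m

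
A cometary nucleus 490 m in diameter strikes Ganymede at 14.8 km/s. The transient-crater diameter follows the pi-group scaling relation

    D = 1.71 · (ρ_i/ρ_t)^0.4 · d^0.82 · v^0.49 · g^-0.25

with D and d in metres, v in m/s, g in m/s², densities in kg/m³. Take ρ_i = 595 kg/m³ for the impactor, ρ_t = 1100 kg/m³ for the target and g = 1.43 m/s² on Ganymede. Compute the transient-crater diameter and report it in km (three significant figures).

In SI units: v = 14800 m/s.
(ρ_i/ρ_t)^0.4 = (595/1100)^0.4 = 0.7821
d^0.82 = 490^0.82 = 160.7
v^0.49 = 14800^0.49 = 110.5
g^-0.25 = 1.43^-0.25 = 0.9145
D = 1.71 × 0.7821 × 160.7 × 110.5 × 0.9145 = 21718 m
   = 21.72 km

D ≈ 21.7 km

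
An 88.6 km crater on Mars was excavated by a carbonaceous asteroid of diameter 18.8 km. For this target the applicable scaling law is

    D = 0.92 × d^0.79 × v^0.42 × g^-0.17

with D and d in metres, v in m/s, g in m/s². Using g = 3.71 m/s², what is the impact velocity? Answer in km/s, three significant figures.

v ≈ 11.4 km/s

Rearranging for v: v = [D / (0.92 · 18800^0.79 · 3.71^-0.17)]^(1/0.42).
D = 88600 m.
18800^0.79 = 2380
3.71^-0.17 = 0.8002
Denominator = 0.92 × 2380 × 0.8002 = 1752
D / 1752 = 88600 / 1752 = 50.57
v = 50.57^(1/0.42) = 50.57^2.381 = 11402 m/s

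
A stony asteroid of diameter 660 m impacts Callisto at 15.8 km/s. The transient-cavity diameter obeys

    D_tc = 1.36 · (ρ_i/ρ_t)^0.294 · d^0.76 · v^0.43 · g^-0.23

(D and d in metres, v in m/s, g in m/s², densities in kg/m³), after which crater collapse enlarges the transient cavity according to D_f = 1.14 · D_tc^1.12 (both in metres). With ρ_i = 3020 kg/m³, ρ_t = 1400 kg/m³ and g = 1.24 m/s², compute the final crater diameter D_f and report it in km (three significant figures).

v = 15800 m/s.
(ρ_i/ρ_t)^0.294 = (3020/1400)^0.294 = 1.254
d^0.76 = 660^0.76 = 138.9
v^0.43 = 15800^0.43 = 63.89
g^-0.23 = 1.24^-0.23 = 0.9517
D_tc = 1.36 × 1.254 × 138.9 × 63.89 × 0.9517 = 14400 m
D_f = 1.14 × (14400)^1.12 = 51793 m
     = 51.79 km

D_f ≈ 51.8 km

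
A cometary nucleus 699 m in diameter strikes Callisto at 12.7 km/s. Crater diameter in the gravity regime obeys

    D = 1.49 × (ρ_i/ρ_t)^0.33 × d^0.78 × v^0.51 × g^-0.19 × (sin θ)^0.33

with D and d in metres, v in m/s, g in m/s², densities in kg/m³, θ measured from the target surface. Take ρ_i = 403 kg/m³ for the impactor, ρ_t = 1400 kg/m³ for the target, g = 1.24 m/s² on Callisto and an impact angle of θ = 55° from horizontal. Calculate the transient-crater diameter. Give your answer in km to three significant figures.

D ≈ 18.2 km

In SI units: v = 12700 m/s.
(ρ_i/ρ_t)^0.33 = (403/1400)^0.33 = 0.6630
d^0.78 = 699^0.78 = 165.5
v^0.51 = 12700^0.51 = 123.9
g^-0.19 = 1.24^-0.19 = 0.9600
(sin 55°)^0.33 = 0.8192^0.33 = 0.9363
D = 1.49 × 0.6630 × 165.5 × 123.9 × 0.9600 × 0.9363 = 18208 m
   = 18.21 km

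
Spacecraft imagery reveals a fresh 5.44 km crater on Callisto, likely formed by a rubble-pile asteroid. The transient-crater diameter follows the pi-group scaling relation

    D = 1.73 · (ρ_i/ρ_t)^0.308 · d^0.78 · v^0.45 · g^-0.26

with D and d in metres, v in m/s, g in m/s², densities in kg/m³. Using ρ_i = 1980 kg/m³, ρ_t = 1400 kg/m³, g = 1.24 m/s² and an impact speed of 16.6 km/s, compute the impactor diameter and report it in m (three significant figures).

Rearranging for d: d = [D / (1.73 · (1980/1400)^0.308 · 16600^0.45 · 1.24^-0.26)]^(1/0.78).
D = 5440 m.
(1980/1400)^0.308 = 1.113
16600^0.45 = 79.26
1.24^-0.26 = 0.9456
Denominator = 1.73 × 1.113 × 79.26 × 0.9456 = 144.3
D / 144.3 = 5440 / 144.3 = 37.70
d = 37.70^(1/0.78) = 37.70^1.2821 = 105.0 m

d ≈ 105 m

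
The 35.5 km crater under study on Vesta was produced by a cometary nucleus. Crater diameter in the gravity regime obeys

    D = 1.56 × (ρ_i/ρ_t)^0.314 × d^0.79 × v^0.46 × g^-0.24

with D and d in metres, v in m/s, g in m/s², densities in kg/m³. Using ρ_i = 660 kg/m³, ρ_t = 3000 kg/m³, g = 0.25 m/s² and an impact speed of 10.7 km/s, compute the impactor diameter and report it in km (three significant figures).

Rearranging for d: d = [D / (1.56 · (660/3000)^0.314 · 10700^0.46 · 0.25^-0.24)]^(1/0.79).
D = 35500 m.
(660/3000)^0.314 = 0.6216
10700^0.46 = 71.37
0.25^-0.24 = 1.395
Denominator = 1.56 × 0.6216 × 71.37 × 1.395 = 96.54
D / 96.54 = 35500 / 96.54 = 367.7
d = 367.7^(1/0.79) = 367.7^1.2658 = 1768 m

d ≈ 1.77 km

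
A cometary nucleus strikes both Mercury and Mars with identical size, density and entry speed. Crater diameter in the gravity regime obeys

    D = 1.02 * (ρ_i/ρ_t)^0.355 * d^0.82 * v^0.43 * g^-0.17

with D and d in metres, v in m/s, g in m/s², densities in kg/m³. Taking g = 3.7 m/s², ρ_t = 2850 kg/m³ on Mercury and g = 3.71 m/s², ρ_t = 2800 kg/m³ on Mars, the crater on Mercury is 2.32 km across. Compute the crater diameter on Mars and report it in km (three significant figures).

D ≈ 2.33 km

The impactor-only factors (d, v, ρ_i) cancel in the ratio, leaving D_Mars/D_Mercury = (g_Mars/g_Mercury)^-0.17 · (ρ_t,Mercury/ρ_t,Mars)^0.355.
(3.71/3.7)^-0.17 = 1.003^-0.17 = 0.9995
(2850/2800)^0.355 = 1.018^0.355 = 1.006
Ratio = 0.9995 × 1.006 = 1.005
D_Mars = 1.005 × 2.32 km = 2.33 km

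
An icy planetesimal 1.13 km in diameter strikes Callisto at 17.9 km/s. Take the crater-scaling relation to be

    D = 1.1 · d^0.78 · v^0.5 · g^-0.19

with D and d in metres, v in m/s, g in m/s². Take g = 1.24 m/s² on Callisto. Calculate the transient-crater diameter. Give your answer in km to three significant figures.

D ≈ 34.0 km

In SI units: d = 1130 m, v = 17900 m/s.
d^0.78 = 1130^0.78 = 240.7
v^0.5 = 17900^0.5 = 133.8
g^-0.19 = 1.24^-0.19 = 0.9600
D = 1.1 × 240.7 × 133.8 × 0.9600 = 34009 m
   = 34.01 km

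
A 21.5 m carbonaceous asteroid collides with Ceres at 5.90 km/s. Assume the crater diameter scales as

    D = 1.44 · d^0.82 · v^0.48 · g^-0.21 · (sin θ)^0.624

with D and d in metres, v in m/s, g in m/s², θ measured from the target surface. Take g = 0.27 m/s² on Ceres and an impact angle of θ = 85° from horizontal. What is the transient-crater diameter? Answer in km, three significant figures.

In SI units: v = 5900 m/s.
d^0.82 = 21.5^0.82 = 12.38
v^0.48 = 5900^0.48 = 64.57
g^-0.21 = 0.27^-0.21 = 1.316
(sin 85°)^0.624 = 0.9962^0.624 = 0.9976
D = 1.44 × 12.38 × 64.57 × 1.316 × 0.9976 = 1511 m
   = 1.511 km

D ≈ 1.51 km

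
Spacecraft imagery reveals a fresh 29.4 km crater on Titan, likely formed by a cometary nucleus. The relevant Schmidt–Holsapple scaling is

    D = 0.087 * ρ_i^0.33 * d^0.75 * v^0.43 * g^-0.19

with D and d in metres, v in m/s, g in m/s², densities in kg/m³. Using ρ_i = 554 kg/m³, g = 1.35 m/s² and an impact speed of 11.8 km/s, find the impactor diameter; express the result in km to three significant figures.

d ≈ 7.30 km

Rearranging for d: d = [D / (0.087 · 554^0.33 · 11800^0.43 · 1.35^-0.19)]^(1/0.75).
D = 29400 m.
554^0.33 = 8.042
11800^0.43 = 56.35
1.35^-0.19 = 0.9446
Denominator = 0.087 × 8.042 × 56.35 × 0.9446 = 37.24
D / 37.24 = 29400 / 37.24 = 789.5
d = 789.5^(1/0.75) = 789.5^1.3333 = 7295 m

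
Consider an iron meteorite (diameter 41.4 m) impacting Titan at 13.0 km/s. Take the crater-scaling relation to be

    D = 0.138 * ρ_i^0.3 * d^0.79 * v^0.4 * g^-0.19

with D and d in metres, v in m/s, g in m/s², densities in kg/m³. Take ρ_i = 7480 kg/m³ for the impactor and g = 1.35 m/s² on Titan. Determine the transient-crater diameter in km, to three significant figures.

D ≈ 1.59 km

In SI units: v = 13000 m/s.
ρ_i^0.3 = 7480^0.3 = 14.53
d^0.79 = 41.4^0.79 = 18.94
v^0.4 = 13000^0.4 = 44.22
g^-0.19 = 1.35^-0.19 = 0.9446
D = 0.138 × 14.53 × 18.94 × 44.22 × 0.9446 = 1586 m
   = 1.586 km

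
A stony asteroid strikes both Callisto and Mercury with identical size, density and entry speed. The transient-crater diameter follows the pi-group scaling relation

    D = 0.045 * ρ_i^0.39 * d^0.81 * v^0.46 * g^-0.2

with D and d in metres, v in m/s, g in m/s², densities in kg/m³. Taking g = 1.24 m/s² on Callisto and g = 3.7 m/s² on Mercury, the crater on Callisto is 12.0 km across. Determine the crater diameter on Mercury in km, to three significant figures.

All impactor-dependent factors cancel in the ratio, leaving D_Mercury/D_Callisto = (g_Mercury/g_Callisto)^-0.2.
(3.7/1.24)^-0.2 = 2.984^-0.2 = 0.8036
D_Mercury = 0.8036 × 12.0 km = 9.64 km

D ≈ 9.64 km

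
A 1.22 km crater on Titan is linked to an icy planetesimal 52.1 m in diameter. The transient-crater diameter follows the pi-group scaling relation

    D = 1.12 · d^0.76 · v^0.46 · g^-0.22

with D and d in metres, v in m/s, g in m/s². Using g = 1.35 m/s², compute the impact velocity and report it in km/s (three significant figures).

v ≈ 6.73 km/s

Rearranging for v: v = [D / (1.12 · 52.1^0.76 · 1.35^-0.22)]^(1/0.46).
D = 1220 m.
52.1^0.76 = 20.17
1.35^-0.22 = 0.9361
Denominator = 1.12 × 20.17 × 0.9361 = 21.15
D / 21.15 = 1220 / 21.15 = 57.68
v = 57.68^(1/0.46) = 57.68^2.1739 = 6734 m/s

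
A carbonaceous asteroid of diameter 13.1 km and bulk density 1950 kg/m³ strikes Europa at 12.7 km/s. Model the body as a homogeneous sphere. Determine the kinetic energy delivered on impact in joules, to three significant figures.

E ≈ 1.85 × 10^23 J

d = 13100 m; v = 12700 m/s.
Mass m = (π/6) ρ d³ = (π/6) × 1950 × (13100)³ = 2.295 × 10^15 kg
E = ½ m v² = 0.5 × 2.295 × 10^15 × (12700)² = 1.851 × 10^23 J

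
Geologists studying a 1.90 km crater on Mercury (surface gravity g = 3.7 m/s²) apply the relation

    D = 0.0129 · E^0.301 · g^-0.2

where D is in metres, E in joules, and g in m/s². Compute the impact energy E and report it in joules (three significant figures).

E ≈ 3.53 × 10^17 J

Rearranging: E = [D / (0.0129 · g^-0.2)]^(1/0.301).
D = 1900 m.
g^-0.2 = 3.7^-0.2 = 0.7698
D / (0.0129 × 0.7698) = 1900 / (9.930 × 10^-3) = 1.913 × 10^5
E = (1.913 × 10^5)^3.3223 = 3.527 × 10^17 J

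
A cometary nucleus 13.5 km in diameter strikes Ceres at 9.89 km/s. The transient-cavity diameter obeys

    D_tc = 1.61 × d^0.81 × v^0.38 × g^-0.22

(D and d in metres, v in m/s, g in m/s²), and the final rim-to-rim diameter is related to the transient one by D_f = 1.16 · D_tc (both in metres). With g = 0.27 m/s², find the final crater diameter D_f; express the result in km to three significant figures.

In SI: d = 13500 m, v = 9890 m/s.
d^0.81 = 13500^0.81 = 2216
v^0.38 = 9890^0.38 = 32.97
g^-0.22 = 0.27^-0.22 = 1.334
D_tc = 1.61 × 2216 × 32.97 × 1.334 = 1.569 × 10^5 m
D_f = 1.16 × 1.569 × 10^5 = 1.820 × 10^5 m
     = 182.0 km

D_f ≈ 182 km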